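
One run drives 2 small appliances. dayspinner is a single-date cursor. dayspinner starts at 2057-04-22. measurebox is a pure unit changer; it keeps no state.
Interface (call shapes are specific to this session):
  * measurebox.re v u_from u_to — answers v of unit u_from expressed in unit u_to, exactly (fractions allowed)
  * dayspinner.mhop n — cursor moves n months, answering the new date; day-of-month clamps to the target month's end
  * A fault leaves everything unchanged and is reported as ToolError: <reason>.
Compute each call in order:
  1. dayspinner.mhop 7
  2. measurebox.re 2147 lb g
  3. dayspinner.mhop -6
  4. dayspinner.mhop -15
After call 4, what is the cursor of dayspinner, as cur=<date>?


I use dayspinner.mhop with n='7', — result: 2057-11-22.
Calling measurebox.re with v='2147', u_from='lb', u_to='g', yielding 97386281839/100000.
Calling dayspinner.mhop with n='-6', and observe 2057-05-22.
Invoking dayspinner.mhop with n='-15', yielding 2056-02-22.

Answer: cur=2056-02-22


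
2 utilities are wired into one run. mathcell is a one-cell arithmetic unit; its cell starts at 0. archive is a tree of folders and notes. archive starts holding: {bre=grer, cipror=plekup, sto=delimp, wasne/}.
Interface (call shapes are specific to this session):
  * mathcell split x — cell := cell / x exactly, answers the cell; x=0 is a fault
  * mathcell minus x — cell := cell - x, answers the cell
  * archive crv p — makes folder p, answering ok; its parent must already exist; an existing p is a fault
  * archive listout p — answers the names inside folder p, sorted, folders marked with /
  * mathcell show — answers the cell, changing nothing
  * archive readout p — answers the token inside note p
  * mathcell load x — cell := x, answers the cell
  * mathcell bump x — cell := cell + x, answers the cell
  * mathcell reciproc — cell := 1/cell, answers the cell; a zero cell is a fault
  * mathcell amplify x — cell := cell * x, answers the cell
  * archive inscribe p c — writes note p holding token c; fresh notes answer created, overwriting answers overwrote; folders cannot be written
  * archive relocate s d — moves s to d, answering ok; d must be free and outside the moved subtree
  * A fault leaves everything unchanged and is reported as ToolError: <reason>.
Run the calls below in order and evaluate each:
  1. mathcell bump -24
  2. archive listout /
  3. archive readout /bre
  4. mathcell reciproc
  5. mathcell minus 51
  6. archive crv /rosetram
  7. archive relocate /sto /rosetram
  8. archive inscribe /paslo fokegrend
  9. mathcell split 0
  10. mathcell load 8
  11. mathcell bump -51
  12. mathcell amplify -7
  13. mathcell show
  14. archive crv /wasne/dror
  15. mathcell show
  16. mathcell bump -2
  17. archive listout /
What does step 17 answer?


Answer: [bre, cipror, paslo, rosetram/, sto, wasne/]

Derivation:
-- 1. mathcell bump(x: -24) => -24
-- 2. archive listout(p: /) => [bre, cipror, sto, wasne/]
-- 3. archive readout(p: /bre) => grer
-- 4. mathcell reciproc() => -1/24
-- 5. mathcell minus(x: 51) => -1225/24
-- 6. archive crv(p: /rosetram) => ok
-- 7. archive relocate(s: /sto, d: /rosetram) => ToolError: exists
-- 8. archive inscribe(p: /paslo, c: fokegrend) => created
-- 9. mathcell split(x: 0) => ToolError: division by zero
-- 10. mathcell load(x: 8) => 8
-- 11. mathcell bump(x: -51) => -43
-- 12. mathcell amplify(x: -7) => 301
-- 13. mathcell show() => 301
-- 14. archive crv(p: /wasne/dror) => ok
-- 15. mathcell show() => 301
-- 16. mathcell bump(x: -2) => 299
-- 17. archive listout(p: /) => [bre, cipror, paslo, rosetram/, sto, wasne/]


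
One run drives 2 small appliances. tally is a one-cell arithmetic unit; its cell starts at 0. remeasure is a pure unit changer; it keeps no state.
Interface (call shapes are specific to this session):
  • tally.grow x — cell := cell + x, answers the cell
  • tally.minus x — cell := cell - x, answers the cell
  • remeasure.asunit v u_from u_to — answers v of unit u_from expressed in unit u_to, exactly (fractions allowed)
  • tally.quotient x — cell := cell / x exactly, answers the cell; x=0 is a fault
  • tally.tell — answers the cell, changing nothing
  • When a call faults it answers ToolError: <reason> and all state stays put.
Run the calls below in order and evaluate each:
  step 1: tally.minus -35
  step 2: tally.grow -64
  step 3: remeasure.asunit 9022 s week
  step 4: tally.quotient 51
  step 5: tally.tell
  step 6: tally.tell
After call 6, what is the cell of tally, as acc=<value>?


Answer: acc=-29/51

Derivation:
→ tally.minus(x→-35)
← 35
→ tally.grow(x→-64)
← -29
→ remeasure.asunit(v→9022, u_from→s, u_to→week)
← 4511/302400
→ tally.quotient(x→51)
← -29/51
→ tally.tell()
← -29/51
→ tally.tell()
← -29/51


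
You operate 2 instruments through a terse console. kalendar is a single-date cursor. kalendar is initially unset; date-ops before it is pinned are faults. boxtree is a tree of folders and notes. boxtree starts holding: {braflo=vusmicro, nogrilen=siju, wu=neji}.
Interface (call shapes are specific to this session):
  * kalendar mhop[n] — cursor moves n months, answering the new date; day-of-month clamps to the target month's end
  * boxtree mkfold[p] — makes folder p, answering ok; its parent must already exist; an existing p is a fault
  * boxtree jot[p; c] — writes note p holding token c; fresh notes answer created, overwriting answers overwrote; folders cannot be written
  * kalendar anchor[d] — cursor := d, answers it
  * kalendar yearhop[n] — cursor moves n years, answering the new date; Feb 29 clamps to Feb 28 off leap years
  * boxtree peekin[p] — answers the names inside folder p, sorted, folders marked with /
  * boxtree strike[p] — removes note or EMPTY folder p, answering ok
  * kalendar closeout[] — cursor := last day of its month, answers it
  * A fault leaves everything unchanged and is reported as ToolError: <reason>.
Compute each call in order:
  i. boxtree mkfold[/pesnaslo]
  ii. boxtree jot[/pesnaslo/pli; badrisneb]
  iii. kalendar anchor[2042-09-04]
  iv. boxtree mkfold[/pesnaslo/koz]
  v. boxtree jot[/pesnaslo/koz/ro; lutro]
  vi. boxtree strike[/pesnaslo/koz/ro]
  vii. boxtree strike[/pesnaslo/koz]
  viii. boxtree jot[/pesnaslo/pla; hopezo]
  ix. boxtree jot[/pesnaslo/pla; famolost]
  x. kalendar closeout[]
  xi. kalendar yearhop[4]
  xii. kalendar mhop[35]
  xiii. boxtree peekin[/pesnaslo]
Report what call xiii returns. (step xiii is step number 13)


Answer: [pla, pli]

Derivation:
[in] boxtree mkfold p→/pesnaslo
= ok
[in] boxtree jot p→/pesnaslo/pli c→badrisneb
= created
[in] kalendar anchor d→2042-09-04
= 2042-09-04
[in] boxtree mkfold p→/pesnaslo/koz
= ok
[in] boxtree jot p→/pesnaslo/koz/ro c→lutro
= created
[in] boxtree strike p→/pesnaslo/koz/ro
= ok
[in] boxtree strike p→/pesnaslo/koz
= ok
[in] boxtree jot p→/pesnaslo/pla c→hopezo
= created
[in] boxtree jot p→/pesnaslo/pla c→famolost
= overwrote
[in] kalendar closeout
= 2042-09-30
[in] kalendar yearhop n→4
= 2046-09-30
[in] kalendar mhop n→35
= 2049-08-30
[in] boxtree peekin p→/pesnaslo
= [pla, pli]


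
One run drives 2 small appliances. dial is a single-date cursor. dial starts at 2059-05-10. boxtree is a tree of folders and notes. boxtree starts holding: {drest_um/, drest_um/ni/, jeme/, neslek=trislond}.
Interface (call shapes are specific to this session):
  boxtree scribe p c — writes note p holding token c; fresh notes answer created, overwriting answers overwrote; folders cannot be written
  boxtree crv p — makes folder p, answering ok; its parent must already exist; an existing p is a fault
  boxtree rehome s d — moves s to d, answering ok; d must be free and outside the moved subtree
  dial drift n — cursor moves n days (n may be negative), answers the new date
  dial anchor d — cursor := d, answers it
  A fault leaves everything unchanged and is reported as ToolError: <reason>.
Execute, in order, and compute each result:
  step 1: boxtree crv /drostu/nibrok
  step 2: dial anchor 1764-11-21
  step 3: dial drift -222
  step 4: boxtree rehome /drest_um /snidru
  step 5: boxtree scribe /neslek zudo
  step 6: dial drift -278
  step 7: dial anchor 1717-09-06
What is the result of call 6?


Answer: 1763-07-10

Derivation:
~$ boxtree crv p→/drostu/nibrok
  ToolError: no parent
~$ dial anchor d→1764-11-21
  1764-11-21
~$ dial drift n→-222
  1764-04-13
~$ boxtree rehome s→/drest_um d→/snidru
  ok
~$ boxtree scribe p→/neslek c→zudo
  overwrote
~$ dial drift n→-278
  1763-07-10
~$ dial anchor d→1717-09-06
  1717-09-06


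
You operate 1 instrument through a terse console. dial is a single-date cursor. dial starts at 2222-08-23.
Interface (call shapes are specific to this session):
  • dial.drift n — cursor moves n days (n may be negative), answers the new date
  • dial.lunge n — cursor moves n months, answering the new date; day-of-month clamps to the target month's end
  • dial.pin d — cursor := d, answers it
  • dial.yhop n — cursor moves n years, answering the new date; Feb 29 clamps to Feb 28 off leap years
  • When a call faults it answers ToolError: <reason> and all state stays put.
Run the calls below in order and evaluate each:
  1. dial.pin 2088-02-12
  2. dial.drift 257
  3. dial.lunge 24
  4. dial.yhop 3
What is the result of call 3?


! dial.pin(d='2088-02-12') => 2088-02-12
! dial.drift(n='257') => 2088-10-26
! dial.lunge(n='24') => 2090-10-26
! dial.yhop(n='3') => 2093-10-26

Answer: 2090-10-26


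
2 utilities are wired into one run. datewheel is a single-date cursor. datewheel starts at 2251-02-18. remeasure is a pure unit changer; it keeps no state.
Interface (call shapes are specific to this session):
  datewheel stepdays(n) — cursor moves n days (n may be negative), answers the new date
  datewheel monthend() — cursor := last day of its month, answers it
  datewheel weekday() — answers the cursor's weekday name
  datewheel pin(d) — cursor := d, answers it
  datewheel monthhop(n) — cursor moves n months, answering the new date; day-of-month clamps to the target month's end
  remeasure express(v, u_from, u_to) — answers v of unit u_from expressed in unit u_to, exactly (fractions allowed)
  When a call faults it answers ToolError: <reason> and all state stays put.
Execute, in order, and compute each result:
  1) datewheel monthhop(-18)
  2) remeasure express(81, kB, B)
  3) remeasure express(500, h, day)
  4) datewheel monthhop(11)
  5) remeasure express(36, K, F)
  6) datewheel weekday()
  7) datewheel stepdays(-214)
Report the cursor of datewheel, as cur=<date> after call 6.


-- datewheel monthhop(n=-18) == 2249-08-18
-- remeasure express(v=81, u_from=kB, u_to=B) == 81000
-- remeasure express(v=500, u_from=h, u_to=day) == 125/6
-- datewheel monthhop(n=11) == 2250-07-18
-- remeasure express(v=36, u_from=K, u_to=F) == -39487/100
-- datewheel weekday() == Thursday
-- datewheel stepdays(n=-214) == 2249-12-16

Answer: cur=2250-07-18


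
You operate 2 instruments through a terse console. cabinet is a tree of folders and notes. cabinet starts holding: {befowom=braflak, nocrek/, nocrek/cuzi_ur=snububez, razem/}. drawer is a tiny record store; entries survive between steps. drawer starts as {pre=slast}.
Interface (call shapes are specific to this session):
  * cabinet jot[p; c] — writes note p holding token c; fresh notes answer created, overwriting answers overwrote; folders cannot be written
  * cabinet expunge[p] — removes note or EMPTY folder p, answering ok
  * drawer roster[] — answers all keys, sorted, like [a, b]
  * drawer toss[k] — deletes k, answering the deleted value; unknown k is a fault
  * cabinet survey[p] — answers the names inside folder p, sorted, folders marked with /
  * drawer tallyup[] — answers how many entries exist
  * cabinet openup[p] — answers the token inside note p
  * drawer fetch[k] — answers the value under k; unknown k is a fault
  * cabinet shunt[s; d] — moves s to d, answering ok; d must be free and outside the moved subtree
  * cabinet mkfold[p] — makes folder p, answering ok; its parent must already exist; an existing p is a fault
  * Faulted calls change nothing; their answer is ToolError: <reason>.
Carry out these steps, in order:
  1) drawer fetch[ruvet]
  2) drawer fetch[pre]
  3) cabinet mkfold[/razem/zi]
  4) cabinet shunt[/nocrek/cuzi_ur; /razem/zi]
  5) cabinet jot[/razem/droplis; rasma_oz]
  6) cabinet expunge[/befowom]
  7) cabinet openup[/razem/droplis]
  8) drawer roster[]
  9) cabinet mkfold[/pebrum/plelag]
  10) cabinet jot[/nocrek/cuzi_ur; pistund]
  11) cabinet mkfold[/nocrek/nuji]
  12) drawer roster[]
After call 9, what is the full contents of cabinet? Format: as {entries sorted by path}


I invoke drawer fetch using k=ruvet, and observe ToolError: no such key ruvet.
Invoking drawer fetch using k=pre, and see slast.
I invoke cabinet mkfold using p=/razem/zi, and observe ok.
Invoking cabinet shunt using s=/nocrek/cuzi_ur, d=/razem/zi, giving ToolError: exists.
Now I run cabinet jot using p=/razem/droplis, c=rasma_oz, giving created.
I try cabinet expunge using p=/befowom, and get ok.
Using cabinet openup using p=/razem/droplis, yielding rasma_oz.
Next I call drawer roster(), → [pre].
I run cabinet mkfold using p=/pebrum/plelag, and see ToolError: no parent.
I run cabinet jot using p=/nocrek/cuzi_ur, c=pistund, → overwrote.
Calling cabinet mkfold using p=/nocrek/nuji, giving ok.
Now I run drawer roster(): [pre].

Answer: {nocrek/, nocrek/cuzi_ur=snububez, razem/, razem/droplis=rasma_oz, razem/zi/}


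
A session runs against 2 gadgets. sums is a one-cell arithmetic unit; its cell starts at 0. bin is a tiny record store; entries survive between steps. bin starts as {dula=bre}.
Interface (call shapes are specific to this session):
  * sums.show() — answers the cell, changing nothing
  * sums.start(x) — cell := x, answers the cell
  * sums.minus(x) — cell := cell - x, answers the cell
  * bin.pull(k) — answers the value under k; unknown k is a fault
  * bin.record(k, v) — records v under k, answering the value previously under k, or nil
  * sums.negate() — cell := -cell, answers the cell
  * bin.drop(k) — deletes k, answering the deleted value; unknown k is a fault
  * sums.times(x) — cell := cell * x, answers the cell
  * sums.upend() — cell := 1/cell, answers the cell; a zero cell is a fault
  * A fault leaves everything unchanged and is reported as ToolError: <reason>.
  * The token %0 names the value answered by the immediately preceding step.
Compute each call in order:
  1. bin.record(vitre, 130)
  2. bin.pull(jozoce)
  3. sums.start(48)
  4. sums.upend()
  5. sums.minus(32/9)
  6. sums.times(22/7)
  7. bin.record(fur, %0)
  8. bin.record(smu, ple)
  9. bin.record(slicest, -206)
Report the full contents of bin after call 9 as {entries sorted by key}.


==> record(vitre, 130)
<== nil
==> pull(jozoce)
<== ToolError: no such key jozoce
==> start(48)
<== 48
==> upend()
<== 1/48
==> minus(32/9)
<== -509/144
==> times(22/7)
<== -5599/504
==> record(fur, %0)
<== nil
==> record(smu, ple)
<== nil
==> record(slicest, -206)
<== nil

Answer: {dula=bre, fur=-5599/504, slicest=-206, smu=ple, vitre=130}


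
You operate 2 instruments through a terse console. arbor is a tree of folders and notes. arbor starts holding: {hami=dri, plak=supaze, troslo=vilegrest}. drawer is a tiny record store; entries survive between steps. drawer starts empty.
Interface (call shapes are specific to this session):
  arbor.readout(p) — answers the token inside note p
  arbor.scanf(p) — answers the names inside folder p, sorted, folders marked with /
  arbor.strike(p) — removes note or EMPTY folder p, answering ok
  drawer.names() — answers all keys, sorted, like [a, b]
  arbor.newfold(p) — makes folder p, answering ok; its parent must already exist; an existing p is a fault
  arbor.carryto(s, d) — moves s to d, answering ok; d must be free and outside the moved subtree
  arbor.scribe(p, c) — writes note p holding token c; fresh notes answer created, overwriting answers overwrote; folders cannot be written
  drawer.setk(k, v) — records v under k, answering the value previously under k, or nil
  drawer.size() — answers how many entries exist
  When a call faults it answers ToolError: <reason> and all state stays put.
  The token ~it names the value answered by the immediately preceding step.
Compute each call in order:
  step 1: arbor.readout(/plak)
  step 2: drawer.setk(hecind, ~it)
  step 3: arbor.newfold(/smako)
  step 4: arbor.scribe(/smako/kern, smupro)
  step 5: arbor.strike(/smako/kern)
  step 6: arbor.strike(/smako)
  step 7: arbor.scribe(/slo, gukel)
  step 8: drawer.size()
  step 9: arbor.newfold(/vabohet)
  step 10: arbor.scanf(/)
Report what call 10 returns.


Answer: [hami, plak, slo, troslo, vabohet/]

Derivation:
Do: arbor.readout[p='/plak']
See: supaze
Do: drawer.setk[k='hecind'; v='~it']
See: nil
Do: arbor.newfold[p='/smako']
See: ok
Do: arbor.scribe[p='/smako/kern'; c='smupro']
See: created
Do: arbor.strike[p='/smako/kern']
See: ok
Do: arbor.strike[p='/smako']
See: ok
Do: arbor.scribe[p='/slo'; c='gukel']
See: created
Do: drawer.size[]
See: 1
Do: arbor.newfold[p='/vabohet']
See: ok
Do: arbor.scanf[p='/']
See: [hami, plak, slo, troslo, vabohet/]


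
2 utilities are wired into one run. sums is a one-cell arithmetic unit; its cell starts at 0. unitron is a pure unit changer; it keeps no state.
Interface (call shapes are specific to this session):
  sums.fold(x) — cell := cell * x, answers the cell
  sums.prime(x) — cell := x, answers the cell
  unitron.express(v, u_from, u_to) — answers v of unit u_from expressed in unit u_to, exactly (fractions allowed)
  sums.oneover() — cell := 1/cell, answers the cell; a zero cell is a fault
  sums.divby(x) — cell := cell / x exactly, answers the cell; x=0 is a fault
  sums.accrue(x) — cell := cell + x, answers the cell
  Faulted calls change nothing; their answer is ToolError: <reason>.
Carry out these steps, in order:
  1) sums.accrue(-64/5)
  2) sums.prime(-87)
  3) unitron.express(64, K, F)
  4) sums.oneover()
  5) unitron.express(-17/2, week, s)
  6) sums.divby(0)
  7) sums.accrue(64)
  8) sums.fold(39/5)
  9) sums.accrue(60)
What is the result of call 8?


-> sums.accrue(x: -64/5)
<- -64/5
-> sums.prime(x: -87)
<- -87
-> unitron.express(v: 64, u_from: K, u_to: F)
<- -34447/100
-> sums.oneover()
<- -1/87
-> unitron.express(v: -17/2, u_from: week, u_to: s)
<- -5140800
-> sums.divby(x: 0)
<- ToolError: division by zero
-> sums.accrue(x: 64)
<- 5567/87
-> sums.fold(x: 39/5)
<- 72371/145
-> sums.accrue(x: 60)
<- 81071/145

Answer: 72371/145


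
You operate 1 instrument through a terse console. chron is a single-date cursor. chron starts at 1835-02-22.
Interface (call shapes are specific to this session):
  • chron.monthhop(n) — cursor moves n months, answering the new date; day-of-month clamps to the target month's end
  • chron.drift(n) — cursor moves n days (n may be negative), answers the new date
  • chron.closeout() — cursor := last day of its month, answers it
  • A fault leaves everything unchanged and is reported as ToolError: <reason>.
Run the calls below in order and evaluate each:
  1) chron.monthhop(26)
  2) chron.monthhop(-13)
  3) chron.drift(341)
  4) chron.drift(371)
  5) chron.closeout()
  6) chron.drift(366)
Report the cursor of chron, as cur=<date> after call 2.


I run monthhop on n: 26: 1837-04-22.
Invoking monthhop on n: -13, and get 1836-03-22.
I run drift on n: 341, yielding 1837-02-26.
I run drift on n: 371, and get 1838-03-04.
Using closeout, yielding 1838-03-31.
I invoke drift on n: 366: 1839-04-01.

Answer: cur=1836-03-22


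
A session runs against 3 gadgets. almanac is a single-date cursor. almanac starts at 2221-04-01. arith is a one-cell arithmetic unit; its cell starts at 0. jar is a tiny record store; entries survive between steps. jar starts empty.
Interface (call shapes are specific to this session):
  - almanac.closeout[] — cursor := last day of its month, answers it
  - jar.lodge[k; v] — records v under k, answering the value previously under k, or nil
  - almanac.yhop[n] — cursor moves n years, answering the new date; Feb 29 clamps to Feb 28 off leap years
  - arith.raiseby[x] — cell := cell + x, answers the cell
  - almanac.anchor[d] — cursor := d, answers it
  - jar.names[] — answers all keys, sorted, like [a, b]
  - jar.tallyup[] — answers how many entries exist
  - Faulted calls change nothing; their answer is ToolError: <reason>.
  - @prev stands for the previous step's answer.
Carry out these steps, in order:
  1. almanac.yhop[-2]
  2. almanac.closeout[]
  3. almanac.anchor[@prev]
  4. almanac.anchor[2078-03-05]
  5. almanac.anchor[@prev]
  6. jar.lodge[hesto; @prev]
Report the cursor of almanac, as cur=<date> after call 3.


Answer: cur=2219-04-30

Derivation:
Invoking almanac.yhop passing n=-2, — result: 2219-04-01.
Next I call almanac.closeout(), which returns 2219-04-30.
I run almanac.anchor passing d=@prev, yielding 2219-04-30.
I invoke almanac.anchor passing d=2078-03-05, giving 2078-03-05.
I call almanac.anchor passing d=@prev, yielding 2078-03-05.
Using jar.lodge passing k=hesto, v=@prev, and see nil.


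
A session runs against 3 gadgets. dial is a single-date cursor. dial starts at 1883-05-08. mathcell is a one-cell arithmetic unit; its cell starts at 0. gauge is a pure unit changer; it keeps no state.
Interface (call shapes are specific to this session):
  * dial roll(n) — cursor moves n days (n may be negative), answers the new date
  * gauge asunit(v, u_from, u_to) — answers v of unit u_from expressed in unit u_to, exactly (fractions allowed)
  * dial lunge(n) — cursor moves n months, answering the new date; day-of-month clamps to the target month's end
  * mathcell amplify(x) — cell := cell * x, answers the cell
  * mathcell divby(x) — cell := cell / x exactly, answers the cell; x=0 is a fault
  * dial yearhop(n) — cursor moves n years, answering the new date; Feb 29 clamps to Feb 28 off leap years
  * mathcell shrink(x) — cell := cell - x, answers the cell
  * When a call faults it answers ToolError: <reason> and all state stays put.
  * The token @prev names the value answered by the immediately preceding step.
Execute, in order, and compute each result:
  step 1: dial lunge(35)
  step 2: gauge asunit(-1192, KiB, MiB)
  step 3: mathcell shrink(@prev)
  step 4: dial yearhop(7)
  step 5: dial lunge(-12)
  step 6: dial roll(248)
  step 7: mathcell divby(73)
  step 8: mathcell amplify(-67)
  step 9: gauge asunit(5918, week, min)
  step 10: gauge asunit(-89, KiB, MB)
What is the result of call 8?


Answer: -9983/9344

Derivation:
-- dial lunge(n: 35) ~> 1886-04-08
-- gauge asunit(v: -1192, u_from: KiB, u_to: MiB) ~> -149/128
-- mathcell shrink(x: @prev) ~> 149/128
-- dial yearhop(n: 7) ~> 1893-04-08
-- dial lunge(n: -12) ~> 1892-04-08
-- dial roll(n: 248) ~> 1892-12-12
-- mathcell divby(x: 73) ~> 149/9344
-- mathcell amplify(x: -67) ~> -9983/9344
-- gauge asunit(v: 5918, u_from: week, u_to: min) ~> 59653440
-- gauge asunit(v: -89, u_from: KiB, u_to: MB) ~> -1424/15625


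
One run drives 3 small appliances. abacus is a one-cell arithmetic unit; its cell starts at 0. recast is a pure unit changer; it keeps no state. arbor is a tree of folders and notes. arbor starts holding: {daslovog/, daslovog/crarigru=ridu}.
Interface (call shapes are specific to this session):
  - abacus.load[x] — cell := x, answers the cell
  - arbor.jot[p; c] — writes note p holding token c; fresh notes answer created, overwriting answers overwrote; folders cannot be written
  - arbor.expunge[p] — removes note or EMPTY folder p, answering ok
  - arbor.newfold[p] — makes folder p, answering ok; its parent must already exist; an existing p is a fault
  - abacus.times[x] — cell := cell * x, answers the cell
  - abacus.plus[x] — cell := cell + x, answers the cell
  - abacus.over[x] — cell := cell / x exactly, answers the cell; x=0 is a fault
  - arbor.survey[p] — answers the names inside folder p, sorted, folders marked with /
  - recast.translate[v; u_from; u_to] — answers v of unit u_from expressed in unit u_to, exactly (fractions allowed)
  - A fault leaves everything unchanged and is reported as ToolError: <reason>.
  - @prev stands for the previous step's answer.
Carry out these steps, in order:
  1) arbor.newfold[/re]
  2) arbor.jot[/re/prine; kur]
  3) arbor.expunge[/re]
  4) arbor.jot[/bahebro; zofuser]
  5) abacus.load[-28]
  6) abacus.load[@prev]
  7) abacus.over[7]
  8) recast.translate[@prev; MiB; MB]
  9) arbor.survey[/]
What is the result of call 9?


I call newfold passing p→/re, and get ok.
I try jot passing p→/re/prine, c→kur, → created.
Invoking expunge passing p→/re, yielding ToolError: not empty.
Invoking jot passing p→/bahebro, c→zofuser: created.
Next I call load passing x→-28, yielding -28.
Invoking load passing x→@prev, which returns -28.
Using over passing x→7: -4.
Now I run translate passing v→@prev, u_from→MiB, u_to→MB, giving -65536/15625.
I use survey passing p→/, and get [bahebro, daslovog/, re/].

Answer: [bahebro, daslovog/, re/]


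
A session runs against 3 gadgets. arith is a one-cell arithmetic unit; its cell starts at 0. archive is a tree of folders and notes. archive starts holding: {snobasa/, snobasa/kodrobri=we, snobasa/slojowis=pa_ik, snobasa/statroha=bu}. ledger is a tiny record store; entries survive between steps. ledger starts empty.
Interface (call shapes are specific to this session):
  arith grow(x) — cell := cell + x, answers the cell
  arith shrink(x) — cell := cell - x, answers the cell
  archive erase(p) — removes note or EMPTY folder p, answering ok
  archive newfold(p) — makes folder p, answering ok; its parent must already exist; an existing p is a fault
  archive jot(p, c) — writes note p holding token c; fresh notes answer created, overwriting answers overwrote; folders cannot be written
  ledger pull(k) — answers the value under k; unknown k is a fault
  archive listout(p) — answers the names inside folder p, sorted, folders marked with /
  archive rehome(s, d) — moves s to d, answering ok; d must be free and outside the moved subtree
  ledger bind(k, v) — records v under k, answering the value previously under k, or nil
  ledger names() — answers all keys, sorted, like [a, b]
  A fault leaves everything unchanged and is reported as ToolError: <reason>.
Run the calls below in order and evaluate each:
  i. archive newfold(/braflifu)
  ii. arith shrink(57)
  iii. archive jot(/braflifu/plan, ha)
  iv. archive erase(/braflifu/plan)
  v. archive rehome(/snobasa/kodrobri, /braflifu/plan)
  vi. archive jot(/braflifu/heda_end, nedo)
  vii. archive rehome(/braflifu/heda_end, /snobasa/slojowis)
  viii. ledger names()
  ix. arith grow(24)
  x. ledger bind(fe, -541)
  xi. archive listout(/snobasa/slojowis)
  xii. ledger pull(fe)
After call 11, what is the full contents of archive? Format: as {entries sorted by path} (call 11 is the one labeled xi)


~$ archive newfold p=/braflifu
:: ok
~$ arith shrink x=57
:: -57
~$ archive jot p=/braflifu/plan c=ha
:: created
~$ archive erase p=/braflifu/plan
:: ok
~$ archive rehome s=/snobasa/kodrobri d=/braflifu/plan
:: ok
~$ archive jot p=/braflifu/heda_end c=nedo
:: created
~$ archive rehome s=/braflifu/heda_end d=/snobasa/slojowis
:: ToolError: exists
~$ ledger names
:: []
~$ arith grow x=24
:: -33
~$ ledger bind k=fe v=-541
:: nil
~$ archive listout p=/snobasa/slojowis
:: ToolError: not a directory
~$ ledger pull k=fe
:: -541

Answer: {braflifu/, braflifu/heda_end=nedo, braflifu/plan=we, snobasa/, snobasa/slojowis=pa_ik, snobasa/statroha=bu}


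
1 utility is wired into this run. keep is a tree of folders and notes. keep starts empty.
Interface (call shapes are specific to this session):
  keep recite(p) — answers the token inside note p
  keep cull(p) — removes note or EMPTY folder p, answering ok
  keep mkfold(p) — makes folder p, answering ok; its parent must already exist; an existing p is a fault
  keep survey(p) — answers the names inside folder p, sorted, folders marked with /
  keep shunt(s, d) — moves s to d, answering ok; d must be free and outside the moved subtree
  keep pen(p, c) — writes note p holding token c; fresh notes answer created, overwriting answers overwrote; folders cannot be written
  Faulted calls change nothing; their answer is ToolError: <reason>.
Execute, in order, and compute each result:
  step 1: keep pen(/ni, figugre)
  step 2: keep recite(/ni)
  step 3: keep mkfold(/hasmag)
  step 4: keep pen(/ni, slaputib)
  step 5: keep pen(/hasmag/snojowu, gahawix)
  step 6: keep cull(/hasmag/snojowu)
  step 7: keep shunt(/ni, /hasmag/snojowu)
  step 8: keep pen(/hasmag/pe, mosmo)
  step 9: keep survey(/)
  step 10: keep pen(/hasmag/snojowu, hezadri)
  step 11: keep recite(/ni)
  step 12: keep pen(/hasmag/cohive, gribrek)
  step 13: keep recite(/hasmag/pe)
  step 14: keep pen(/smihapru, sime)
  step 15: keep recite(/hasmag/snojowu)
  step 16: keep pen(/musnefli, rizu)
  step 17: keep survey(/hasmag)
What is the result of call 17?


Answer: [cohive, pe, snojowu]

Derivation:
// keep pen(p→/ni, c→figugre) => created
// keep recite(p→/ni) => figugre
// keep mkfold(p→/hasmag) => ok
// keep pen(p→/ni, c→slaputib) => overwrote
// keep pen(p→/hasmag/snojowu, c→gahawix) => created
// keep cull(p→/hasmag/snojowu) => ok
// keep shunt(s→/ni, d→/hasmag/snojowu) => ok
// keep pen(p→/hasmag/pe, c→mosmo) => created
// keep survey(p→/) => [hasmag/]
// keep pen(p→/hasmag/snojowu, c→hezadri) => overwrote
// keep recite(p→/ni) => ToolError: not found
// keep pen(p→/hasmag/cohive, c→gribrek) => created
// keep recite(p→/hasmag/pe) => mosmo
// keep pen(p→/smihapru, c→sime) => created
// keep recite(p→/hasmag/snojowu) => hezadri
// keep pen(p→/musnefli, c→rizu) => created
// keep survey(p→/hasmag) => [cohive, pe, snojowu]


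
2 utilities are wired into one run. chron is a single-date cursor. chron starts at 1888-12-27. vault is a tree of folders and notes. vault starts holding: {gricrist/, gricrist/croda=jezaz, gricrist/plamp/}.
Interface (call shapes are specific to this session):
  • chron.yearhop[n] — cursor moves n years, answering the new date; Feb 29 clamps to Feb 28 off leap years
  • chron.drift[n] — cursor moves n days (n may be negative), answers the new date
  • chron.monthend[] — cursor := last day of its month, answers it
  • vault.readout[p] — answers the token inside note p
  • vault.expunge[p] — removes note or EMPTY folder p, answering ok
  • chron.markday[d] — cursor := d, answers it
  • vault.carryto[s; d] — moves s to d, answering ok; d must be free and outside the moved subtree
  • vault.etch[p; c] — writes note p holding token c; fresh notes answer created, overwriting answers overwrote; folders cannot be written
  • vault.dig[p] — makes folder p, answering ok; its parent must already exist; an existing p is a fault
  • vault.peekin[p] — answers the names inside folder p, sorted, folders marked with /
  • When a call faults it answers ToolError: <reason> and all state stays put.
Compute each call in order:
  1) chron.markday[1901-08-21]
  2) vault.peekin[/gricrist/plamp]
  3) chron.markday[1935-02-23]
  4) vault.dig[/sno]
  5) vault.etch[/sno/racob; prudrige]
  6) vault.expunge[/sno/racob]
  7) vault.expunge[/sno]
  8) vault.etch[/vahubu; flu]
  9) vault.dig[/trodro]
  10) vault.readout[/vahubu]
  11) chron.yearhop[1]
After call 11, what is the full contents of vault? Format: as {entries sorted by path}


# markday(d=1901-08-21) => 1901-08-21
# peekin(p=/gricrist/plamp) => []
# markday(d=1935-02-23) => 1935-02-23
# dig(p=/sno) => ok
# etch(p=/sno/racob, c=prudrige) => created
# expunge(p=/sno/racob) => ok
# expunge(p=/sno) => ok
# etch(p=/vahubu, c=flu) => created
# dig(p=/trodro) => ok
# readout(p=/vahubu) => flu
# yearhop(n=1) => 1936-02-23

Answer: {gricrist/, gricrist/croda=jezaz, gricrist/plamp/, trodro/, vahubu=flu}


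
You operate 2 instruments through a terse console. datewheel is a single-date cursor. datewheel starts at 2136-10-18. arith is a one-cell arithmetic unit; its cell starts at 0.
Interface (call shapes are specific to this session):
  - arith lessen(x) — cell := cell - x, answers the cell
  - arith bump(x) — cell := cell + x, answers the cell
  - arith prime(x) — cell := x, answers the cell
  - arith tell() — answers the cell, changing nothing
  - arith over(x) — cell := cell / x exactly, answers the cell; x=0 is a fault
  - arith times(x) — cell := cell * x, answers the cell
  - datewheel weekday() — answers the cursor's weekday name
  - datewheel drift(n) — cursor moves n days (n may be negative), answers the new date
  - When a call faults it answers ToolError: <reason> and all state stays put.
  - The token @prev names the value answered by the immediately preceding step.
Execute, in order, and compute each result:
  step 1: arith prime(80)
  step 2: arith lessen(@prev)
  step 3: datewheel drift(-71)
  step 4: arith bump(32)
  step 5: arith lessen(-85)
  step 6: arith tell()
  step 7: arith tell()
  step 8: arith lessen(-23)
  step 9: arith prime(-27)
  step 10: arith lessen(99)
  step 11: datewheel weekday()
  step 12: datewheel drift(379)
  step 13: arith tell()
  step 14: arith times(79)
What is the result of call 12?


>> arith prime(x=80)
<< 80
>> arith lessen(x=@prev)
<< 0
>> datewheel drift(n=-71)
<< 2136-08-08
>> arith bump(x=32)
<< 32
>> arith lessen(x=-85)
<< 117
>> arith tell()
<< 117
>> arith tell()
<< 117
>> arith lessen(x=-23)
<< 140
>> arith prime(x=-27)
<< -27
>> arith lessen(x=99)
<< -126
>> datewheel weekday()
<< Wednesday
>> datewheel drift(n=379)
<< 2137-08-22
>> arith tell()
<< -126
>> arith times(x=79)
<< -9954

Answer: 2137-08-22


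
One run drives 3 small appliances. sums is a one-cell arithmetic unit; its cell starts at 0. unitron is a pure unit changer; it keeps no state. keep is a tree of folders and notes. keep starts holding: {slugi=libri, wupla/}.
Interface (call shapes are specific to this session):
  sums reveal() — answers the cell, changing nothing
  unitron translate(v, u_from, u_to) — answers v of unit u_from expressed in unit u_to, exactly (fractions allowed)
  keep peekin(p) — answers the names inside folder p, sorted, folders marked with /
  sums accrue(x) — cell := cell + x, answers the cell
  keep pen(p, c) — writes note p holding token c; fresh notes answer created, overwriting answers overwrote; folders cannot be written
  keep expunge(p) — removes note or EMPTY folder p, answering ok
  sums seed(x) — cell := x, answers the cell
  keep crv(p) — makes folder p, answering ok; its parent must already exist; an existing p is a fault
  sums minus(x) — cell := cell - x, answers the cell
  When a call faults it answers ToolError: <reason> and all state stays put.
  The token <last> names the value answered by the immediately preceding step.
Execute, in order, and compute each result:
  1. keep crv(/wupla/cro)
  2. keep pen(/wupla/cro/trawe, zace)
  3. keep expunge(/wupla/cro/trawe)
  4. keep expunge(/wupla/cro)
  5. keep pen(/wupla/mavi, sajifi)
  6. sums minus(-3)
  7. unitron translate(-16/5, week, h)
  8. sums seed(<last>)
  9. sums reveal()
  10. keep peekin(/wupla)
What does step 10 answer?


Answer: [mavi]

Derivation:
Act: keep crv[/wupla/cro]
Obs: ok
Act: keep pen[/wupla/cro/trawe; zace]
Obs: created
Act: keep expunge[/wupla/cro/trawe]
Obs: ok
Act: keep expunge[/wupla/cro]
Obs: ok
Act: keep pen[/wupla/mavi; sajifi]
Obs: created
Act: sums minus[-3]
Obs: 3
Act: unitron translate[-16/5; week; h]
Obs: -2688/5
Act: sums seed[<last>]
Obs: -2688/5
Act: sums reveal[]
Obs: -2688/5
Act: keep peekin[/wupla]
Obs: [mavi]


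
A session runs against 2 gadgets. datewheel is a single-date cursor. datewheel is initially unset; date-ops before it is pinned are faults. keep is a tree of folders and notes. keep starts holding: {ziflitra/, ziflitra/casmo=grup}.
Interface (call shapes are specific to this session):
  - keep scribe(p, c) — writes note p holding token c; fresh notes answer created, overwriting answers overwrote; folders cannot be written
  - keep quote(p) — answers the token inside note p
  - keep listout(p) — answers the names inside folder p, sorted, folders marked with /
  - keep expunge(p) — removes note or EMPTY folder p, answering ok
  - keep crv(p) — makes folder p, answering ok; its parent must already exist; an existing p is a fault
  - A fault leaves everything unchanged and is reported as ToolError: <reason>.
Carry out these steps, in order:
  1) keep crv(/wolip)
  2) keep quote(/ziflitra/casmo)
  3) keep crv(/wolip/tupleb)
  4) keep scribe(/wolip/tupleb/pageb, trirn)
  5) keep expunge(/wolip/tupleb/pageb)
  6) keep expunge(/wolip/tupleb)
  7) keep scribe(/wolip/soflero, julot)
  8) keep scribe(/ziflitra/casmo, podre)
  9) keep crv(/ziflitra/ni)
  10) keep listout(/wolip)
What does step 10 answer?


Step: keep crv[p→/wolip]
Result: ok
Step: keep quote[p→/ziflitra/casmo]
Result: grup
Step: keep crv[p→/wolip/tupleb]
Result: ok
Step: keep scribe[p→/wolip/tupleb/pageb; c→trirn]
Result: created
Step: keep expunge[p→/wolip/tupleb/pageb]
Result: ok
Step: keep expunge[p→/wolip/tupleb]
Result: ok
Step: keep scribe[p→/wolip/soflero; c→julot]
Result: created
Step: keep scribe[p→/ziflitra/casmo; c→podre]
Result: overwrote
Step: keep crv[p→/ziflitra/ni]
Result: ok
Step: keep listout[p→/wolip]
Result: [soflero]

Answer: [soflero]


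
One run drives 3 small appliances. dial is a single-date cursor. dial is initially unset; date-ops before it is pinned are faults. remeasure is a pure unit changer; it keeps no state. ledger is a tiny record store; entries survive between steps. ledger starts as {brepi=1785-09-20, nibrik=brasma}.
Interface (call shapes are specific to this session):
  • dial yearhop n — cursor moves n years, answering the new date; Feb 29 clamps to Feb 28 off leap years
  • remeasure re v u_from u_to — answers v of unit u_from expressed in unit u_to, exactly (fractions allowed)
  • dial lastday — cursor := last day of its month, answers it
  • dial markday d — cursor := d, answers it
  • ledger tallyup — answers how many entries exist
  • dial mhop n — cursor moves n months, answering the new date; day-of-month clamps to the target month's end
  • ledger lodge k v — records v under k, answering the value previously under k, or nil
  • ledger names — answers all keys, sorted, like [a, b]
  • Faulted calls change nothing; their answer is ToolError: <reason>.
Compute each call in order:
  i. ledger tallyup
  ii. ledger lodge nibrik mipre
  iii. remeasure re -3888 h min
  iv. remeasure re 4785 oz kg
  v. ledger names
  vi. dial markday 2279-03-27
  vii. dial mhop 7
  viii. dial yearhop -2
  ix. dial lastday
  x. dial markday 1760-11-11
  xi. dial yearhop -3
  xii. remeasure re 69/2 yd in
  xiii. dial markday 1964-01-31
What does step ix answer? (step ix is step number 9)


Answer: 2277-10-31

Derivation:
// 1. ledger tallyup() => 2
// 2. ledger lodge(k=nibrik, v=mipre) => brasma
// 3. remeasure re(v=-3888, u_from=h, u_to=min) => -233280
// 4. remeasure re(v=4785, u_from=oz, u_to=kg) => 43408789809/320000000
// 5. ledger names() => [brepi, nibrik]
// 6. dial markday(d=2279-03-27) => 2279-03-27
// 7. dial mhop(n=7) => 2279-10-27
// 8. dial yearhop(n=-2) => 2277-10-27
// 9. dial lastday() => 2277-10-31
// 10. dial markday(d=1760-11-11) => 1760-11-11
// 11. dial yearhop(n=-3) => 1757-11-11
// 12. remeasure re(v=69/2, u_from=yd, u_to=in) => 1242
// 13. dial markday(d=1964-01-31) => 1964-01-31


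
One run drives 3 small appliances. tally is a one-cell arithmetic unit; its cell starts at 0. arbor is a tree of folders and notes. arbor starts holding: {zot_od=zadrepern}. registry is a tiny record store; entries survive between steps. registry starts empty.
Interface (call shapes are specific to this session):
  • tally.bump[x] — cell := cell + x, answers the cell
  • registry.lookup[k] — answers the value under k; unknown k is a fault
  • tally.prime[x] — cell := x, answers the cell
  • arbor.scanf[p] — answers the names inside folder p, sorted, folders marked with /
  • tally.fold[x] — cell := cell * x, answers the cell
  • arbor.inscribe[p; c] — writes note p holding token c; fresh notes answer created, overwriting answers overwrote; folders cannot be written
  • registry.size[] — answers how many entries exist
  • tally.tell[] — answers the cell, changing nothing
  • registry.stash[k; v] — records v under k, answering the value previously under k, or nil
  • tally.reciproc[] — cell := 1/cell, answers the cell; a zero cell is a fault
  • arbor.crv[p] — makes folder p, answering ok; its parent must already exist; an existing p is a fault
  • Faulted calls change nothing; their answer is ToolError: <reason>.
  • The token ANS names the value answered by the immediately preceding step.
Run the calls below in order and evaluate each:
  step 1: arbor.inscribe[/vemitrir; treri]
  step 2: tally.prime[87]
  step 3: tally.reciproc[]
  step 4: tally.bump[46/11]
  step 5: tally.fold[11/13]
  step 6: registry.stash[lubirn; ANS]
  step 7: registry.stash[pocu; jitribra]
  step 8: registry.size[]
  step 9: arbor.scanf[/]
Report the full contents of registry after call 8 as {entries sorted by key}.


Answer: {lubirn=4013/1131, pocu=jitribra}

Derivation:
Do: inscribe[p=/vemitrir; c=treri]
See: created
Do: prime[x=87]
See: 87
Do: reciproc[]
See: 1/87
Do: bump[x=46/11]
See: 4013/957
Do: fold[x=11/13]
See: 4013/1131
Do: stash[k=lubirn; v=ANS]
See: nil
Do: stash[k=pocu; v=jitribra]
See: nil
Do: size[]
See: 2
Do: scanf[p=/]
See: [vemitrir, zot_od]
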